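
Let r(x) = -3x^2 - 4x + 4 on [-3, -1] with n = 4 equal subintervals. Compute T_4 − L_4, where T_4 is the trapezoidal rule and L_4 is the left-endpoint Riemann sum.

T_4 = -2.25.
L_4 = -6.25.
T_4 − L_4 = 4.

4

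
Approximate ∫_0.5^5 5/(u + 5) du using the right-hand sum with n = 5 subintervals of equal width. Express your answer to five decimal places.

Δu = (5 − 0.5)/5 = 0.9.
Right endpoints: 1.4, 2.3, 3.2, 4.1, 5.
f(1.4) = 0.78125, f(2.3) = 50/73, f(3.2) = 25/41, f(4.1) = 50/91, f(5) = 0.5.
Sum = Δu · [f(1.4) + f(2.3) + f(3.2) + f(4.1) + f(5)].
Sum ≈ 2.81285.

2.81285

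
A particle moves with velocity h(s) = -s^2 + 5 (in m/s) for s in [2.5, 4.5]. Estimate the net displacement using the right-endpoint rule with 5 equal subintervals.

-18.02

Δs = (4.5 − 2.5)/5 = 0.4.
Right endpoints: 2.9, 3.3, 3.7, 4.1, 4.5.
h(2.9) = -3.41, h(3.3) = -5.89, h(3.7) = -8.69, h(4.1) = -11.81, h(4.5) = -15.25.
Sum = Δs · [h(2.9) + h(3.3) + h(3.7) + h(4.1) + h(4.5)].
Sum = -18.02.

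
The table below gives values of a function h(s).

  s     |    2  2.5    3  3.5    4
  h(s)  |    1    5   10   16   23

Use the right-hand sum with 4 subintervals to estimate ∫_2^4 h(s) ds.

27

Δs = 0.5.
Sum = 0.5·[5 + 10 + 16 + 23] = 27.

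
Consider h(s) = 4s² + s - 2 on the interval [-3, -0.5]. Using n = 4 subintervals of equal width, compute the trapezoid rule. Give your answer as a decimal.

Δs = (-0.5 − (-3))/4 = 0.625.
h(-3) = 31, h(-2.375) = 18.1875, h(-1.75) = 8.5, h(-1.125) = 1.9375, h(-0.5) = -1.5.
T_4 = (Δs/2)·[h(s_0) + 2h(s_1) + 2h(s_2) + 2h(s_3) + h(s_4)].
Sum = 27.109375.

27.109375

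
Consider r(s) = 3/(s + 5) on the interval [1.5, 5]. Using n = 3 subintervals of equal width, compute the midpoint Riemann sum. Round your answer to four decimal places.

1.2900

Δs = (5 − 1.5)/3 = 7/6.
Midpoints: 25/12, 3.25, 53/12.
r(25/12) = 36/85, r(3.25) = 4/11, r(53/12) = 36/113.
Sum = Δs · [r(25/12) + r(3.25) + r(53/12)].
Sum ≈ 1.2900.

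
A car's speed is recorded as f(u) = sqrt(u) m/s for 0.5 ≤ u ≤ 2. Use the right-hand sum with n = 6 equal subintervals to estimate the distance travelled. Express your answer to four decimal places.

1.7365

Δu = (2 − 0.5)/6 = 0.25.
Right endpoints: 0.75, 1, 1.25, 1.5, 1.75, 2.
f(0.75) ≈ 0.8660, f(1) ≈ 1.0000, f(1.25) ≈ 1.1180, f(1.5) ≈ 1.2247, f(1.75) ≈ 1.3229, f(2) ≈ 1.4142.
Sum = Δu · [f(0.75) + f(1) + f(1.25) + ...].
Sum ≈ 1.7365.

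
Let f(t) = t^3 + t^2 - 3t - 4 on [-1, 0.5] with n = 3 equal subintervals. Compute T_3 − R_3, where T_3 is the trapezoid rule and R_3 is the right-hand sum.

T_3 = -4.71875.
R_3 = -5.75.
T_3 − R_3 = 1.03125.

1.03125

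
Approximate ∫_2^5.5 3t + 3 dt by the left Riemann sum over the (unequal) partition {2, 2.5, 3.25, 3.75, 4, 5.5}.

Subinterval widths: 0.5, 0.75, 0.5, 0.25, 1.5.
Left endpoints: 2, 2.5, 3.25, 3.75, 4.
f(2) = 9, f(2.5) = 10.5, f(3.25) = 12.75, f(3.75) = 14.25, f(4) = 15.
Sum = Σ Δt_i · f(t_i).
Sum = 44.8125.

44.8125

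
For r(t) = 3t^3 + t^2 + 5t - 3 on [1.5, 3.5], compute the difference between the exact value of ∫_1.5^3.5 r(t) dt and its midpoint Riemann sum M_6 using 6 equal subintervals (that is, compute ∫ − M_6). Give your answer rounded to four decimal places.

0.4352

Exact integral: ∫_1.5^3.5 r(t) dt ≈ 140.916667.
M_6 ≈ 140.481481.
Error ≈ 140.916667 − 140.481481 ≈ 0.4352.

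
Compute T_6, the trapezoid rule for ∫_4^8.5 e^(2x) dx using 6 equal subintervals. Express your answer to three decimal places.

14259630.578

Δx = (8.5 − 4)/6 = 0.75.
f(4) ≈ 2980.958, f(4.75) ≈ 13359.727, f(5.5) ≈ 59874.142, f(6.25) ≈ 268337.287, f(7) ≈ 1202604.284, f(7.75) ≈ 5389698.476, f(8.5) ≈ 24154952.754.
T_6 = (Δx/2)·[f(x_0) + 2f(x_1) + ... + 2f(x_{5}) + f(x_6)].
Sum ≈ 14259630.578.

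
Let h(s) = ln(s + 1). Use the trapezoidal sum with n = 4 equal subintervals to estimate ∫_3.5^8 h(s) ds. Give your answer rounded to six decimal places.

Δs = (8 − 3.5)/4 = 1.125.
h(3.5) ≈ 1.504077, h(4.625) ≈ 1.727221, h(5.75) ≈ 1.909543, h(6.875) ≈ 2.063693, h(8) ≈ 2.197225.
T_4 = (Δs/2)·[h(s_0) + 2h(s_1) + 2h(s_2) + 2h(s_3) + h(s_4)].
Sum ≈ 8.494996.

8.494996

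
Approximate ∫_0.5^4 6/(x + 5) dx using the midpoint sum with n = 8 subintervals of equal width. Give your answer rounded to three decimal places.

2.954

Δx = (4 − 0.5)/8 = 0.4375.
Midpoints: 0.71875, 1.15625, 1.59375, 2.03125, 2.46875, 2.90625, 3.34375, 3.78125.
f(0.71875) = 64/61, f(1.15625) = 192/197, f(1.59375) = 192/211, f(2.03125) = 64/75, f(2.46875) = 192/239, f(2.90625) = 192/253, f(3.34375) = 64/89, f(3.78125) = 192/281.
Sum = Δx · [f(0.71875) + f(1.15625) + f(1.59375) + ...].
Sum ≈ 2.954.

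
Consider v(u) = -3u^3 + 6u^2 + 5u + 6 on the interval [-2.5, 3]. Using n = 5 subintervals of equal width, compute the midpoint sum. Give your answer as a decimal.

Δu = (3 − (-2.5))/5 = 1.1.
Midpoints: -1.95, -0.85, 0.25, 1.35, 2.45.
v(-1.95) = 41.309625, v(-0.85) = 7.927375, v(0.25) = 7.578125, v(1.35) = 16.303875, v(2.45) = 10.146625.
Sum = Δu · [v(-1.95) + v(-0.85) + v(0.25) + v(1.35) + v(2.45)].
Sum = 91.5921875.

91.5921875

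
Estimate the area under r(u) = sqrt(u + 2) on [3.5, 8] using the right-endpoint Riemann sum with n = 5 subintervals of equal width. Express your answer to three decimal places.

Δu = (8 − 3.5)/5 = 0.9.
Right endpoints: 4.4, 5.3, 6.2, 7.1, 8.
r(4.4) ≈ 2.530, r(5.3) ≈ 2.702, r(6.2) ≈ 2.864, r(7.1) ≈ 3.017, r(8) ≈ 3.162.
Sum = Δu · [r(4.4) + r(5.3) + r(6.2) + r(7.1) + r(8)].
Sum ≈ 12.847.

12.847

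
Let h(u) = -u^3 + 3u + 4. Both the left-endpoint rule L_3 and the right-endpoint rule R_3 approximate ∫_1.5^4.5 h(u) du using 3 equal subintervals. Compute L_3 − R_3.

78.75

L_3 = -27.375.
R_3 = -106.125.
L_3 − R_3 = 78.75.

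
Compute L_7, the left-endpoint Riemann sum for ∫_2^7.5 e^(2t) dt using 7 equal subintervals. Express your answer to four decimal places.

673517.0985

Δt = (7.5 − 2)/7 = 11/14.
Left endpoints: 2, 39/14, 25/7, 61/14, 36/7, 83/14, 47/7.
f(2) ≈ 54.5982, f(39/14) ≈ 262.8093, f(25/7) ≈ 1265.0376, f(61/14) ≈ 6089.2836, f(36/7) ≈ 29310.8867, f(83/14) ≈ 141088.5318, f(47/7) ≈ 679132.4329.
Sum = Δt · [f(2) + f(39/14) + f(25/7) + ...].
Sum ≈ 673517.0985.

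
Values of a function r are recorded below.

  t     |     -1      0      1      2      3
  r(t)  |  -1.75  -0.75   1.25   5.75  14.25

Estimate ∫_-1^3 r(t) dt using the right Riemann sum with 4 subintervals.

Δt = 1.
Sum = 1·[(-0.75) + 1.25 + 5.75 + 14.25] = 20.5.

20.5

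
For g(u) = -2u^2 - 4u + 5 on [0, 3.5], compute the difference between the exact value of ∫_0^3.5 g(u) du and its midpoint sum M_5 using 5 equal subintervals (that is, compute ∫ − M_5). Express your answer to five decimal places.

-0.28583

Exact integral: ∫_0^3.5 g(u) du ≈ -35.5833333.
M_5 = -35.2975.
Error ≈ -35.5833333 − (-35.2975) ≈ -0.28583.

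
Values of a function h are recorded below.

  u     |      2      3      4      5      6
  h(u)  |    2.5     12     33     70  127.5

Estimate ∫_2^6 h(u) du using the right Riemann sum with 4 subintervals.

242.5

Δu = 1.
Sum = 1·[12 + 33 + 70 + 127.5] = 242.5.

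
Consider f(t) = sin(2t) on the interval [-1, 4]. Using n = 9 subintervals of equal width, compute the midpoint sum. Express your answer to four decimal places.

-0.1425

Δt = (4 − (-1))/9 = 5/9.
Midpoints: -13/18, -1/6, 7/18, 17/18, 1.5, 37/18, 47/18, 19/6, 67/18.
f(-13/18) ≈ -0.9920, f(-1/6) ≈ -0.3272, f(7/18) ≈ 0.7017, f(17/18) ≈ 0.9498, f(1.5) ≈ 0.1411, f(37/18) ≈ -0.8246, f(47/18) ≈ -0.8728, f(19/6) ≈ 0.0501, f(67/18) ≈ 0.9173.
Sum = Δt · [f(-13/18) + f(-1/6) + f(7/18) + ...].
Sum ≈ -0.1425.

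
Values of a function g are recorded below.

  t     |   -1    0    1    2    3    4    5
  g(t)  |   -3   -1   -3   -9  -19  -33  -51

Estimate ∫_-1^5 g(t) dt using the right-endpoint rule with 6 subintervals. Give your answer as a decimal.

-116

Δt = 1.
Sum = 1·[(-1) + (-3) + (-9) + (-19) + (-33) + (-51)] = -116.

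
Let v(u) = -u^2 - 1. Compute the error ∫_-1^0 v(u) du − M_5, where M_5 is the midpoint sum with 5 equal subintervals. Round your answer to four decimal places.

-0.0033

Exact integral: ∫_-1^0 v(u) du ≈ -1.333333.
M_5 = -1.33.
Error ≈ -1.333333 − (-1.33) ≈ -0.0033.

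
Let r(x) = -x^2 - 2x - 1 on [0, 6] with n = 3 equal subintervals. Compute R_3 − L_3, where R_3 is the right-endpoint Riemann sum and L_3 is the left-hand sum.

R_3 = -166.
L_3 = -70.
R_3 − L_3 = -96.

-96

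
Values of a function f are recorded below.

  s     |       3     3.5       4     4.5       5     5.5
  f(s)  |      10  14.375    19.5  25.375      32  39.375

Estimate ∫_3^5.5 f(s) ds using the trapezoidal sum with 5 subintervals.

Δs = 0.5.
T_5 = (0.5/2)·[10 + 2·14.375 + 2·19.5 + 2·25.375 + 2·32 + 39.375] = 57.96875.

57.96875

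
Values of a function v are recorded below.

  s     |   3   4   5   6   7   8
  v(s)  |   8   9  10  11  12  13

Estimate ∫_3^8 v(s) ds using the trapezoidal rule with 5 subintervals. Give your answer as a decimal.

Δs = 1.
T_5 = (1/2)·[8 + 2·9 + 2·10 + 2·11 + 2·12 + 13] = 52.5.

52.5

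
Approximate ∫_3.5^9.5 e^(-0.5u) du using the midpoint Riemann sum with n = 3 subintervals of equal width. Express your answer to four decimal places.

0.3169

Δu = (9.5 − 3.5)/3 = 2.
Midpoints: 4.5, 6.5, 8.5.
f(4.5) ≈ 0.1054, f(6.5) ≈ 0.0388, f(8.5) ≈ 0.0143.
Sum = Δu · [f(4.5) + f(6.5) + f(8.5)].
Sum ≈ 0.3169.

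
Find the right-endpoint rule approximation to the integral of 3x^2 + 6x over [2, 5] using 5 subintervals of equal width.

Δx = (5 − 2)/5 = 0.6.
Right endpoints: 2.6, 3.2, 3.8, 4.4, 5.
f(2.6) = 35.88, f(3.2) = 49.92, f(3.8) = 66.12, f(4.4) = 84.48, f(5) = 105.
Sum = Δx · [f(2.6) + f(3.2) + f(3.8) + f(4.4) + f(5)].
Sum = 204.84.

204.84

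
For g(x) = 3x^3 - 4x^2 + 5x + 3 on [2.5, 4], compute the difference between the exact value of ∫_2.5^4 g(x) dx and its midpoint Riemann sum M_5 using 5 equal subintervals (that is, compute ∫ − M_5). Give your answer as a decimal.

Exact integral: ∫_2.5^4 g(x) dx = 127.078125.
M_5 = 126.7940625.
Error = 127.078125 − 126.7940625 = 0.2840625.

0.2840625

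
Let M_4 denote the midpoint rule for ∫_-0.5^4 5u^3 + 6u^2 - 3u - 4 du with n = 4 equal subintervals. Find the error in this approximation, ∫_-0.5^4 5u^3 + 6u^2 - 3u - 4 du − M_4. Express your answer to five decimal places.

15.30615

Exact integral: ∫_-0.5^4 f(u) du = 406.546875.
M_4 ≈ 391.2407227.
Error ≈ 406.546875 − 391.2407227 ≈ 15.30615.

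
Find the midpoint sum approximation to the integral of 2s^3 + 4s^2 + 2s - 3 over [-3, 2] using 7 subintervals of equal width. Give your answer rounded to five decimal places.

Δs = (2 − (-3))/7 = 5/7.
Midpoints: -37/14, -27/14, -17/14, -0.5, 3/14, 13/14, 23/14.
f(-37/14) = -23689/1372, f(-27/14) = -8679/1372, f(-17/14) = -4269/1372, f(-0.5) = -3.25, f(3/14) = -3249/1372, f(13/14) = 5361/1372, f(23/14) = 27371/1372.
Sum = Δs · [f(-37/14) + f(-27/14) + f(-17/14) + ...].
Sum ≈ -6.04592.

-6.04592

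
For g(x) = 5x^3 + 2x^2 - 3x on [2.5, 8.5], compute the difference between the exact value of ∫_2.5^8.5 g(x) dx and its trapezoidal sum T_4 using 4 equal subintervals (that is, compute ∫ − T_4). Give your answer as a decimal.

-190.125

Exact integral: ∫_2.5^8.5 g(x) dx = 6776.25.
T_4 = 6966.375.
Error = 6776.25 − 6966.375 = -190.125.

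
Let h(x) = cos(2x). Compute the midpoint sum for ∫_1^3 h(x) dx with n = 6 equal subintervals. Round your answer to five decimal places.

-0.60551

Δx = (3 − 1)/6 = 1/3.
Midpoints: 7/6, 1.5, 11/6, 13/6, 2.5, 17/6.
h(7/6) ≈ -0.69076, h(1.5) ≈ -0.98999, h(11/6) ≈ -0.86529, h(13/6) ≈ -0.37004, h(2.5) ≈ 0.28366, h(17/6) ≈ 0.81590.
Sum = Δx · [h(7/6) + h(1.5) + h(11/6) + ...].
Sum ≈ -0.60551.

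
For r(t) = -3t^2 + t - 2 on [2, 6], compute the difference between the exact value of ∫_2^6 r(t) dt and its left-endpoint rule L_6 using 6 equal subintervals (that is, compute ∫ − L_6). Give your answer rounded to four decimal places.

Exact integral: ∫_2^6 r(t) dt = -200.
L_6 ≈ -170.222222.
Error ≈ -200 − (-170.222222) ≈ -29.7778.

-29.7778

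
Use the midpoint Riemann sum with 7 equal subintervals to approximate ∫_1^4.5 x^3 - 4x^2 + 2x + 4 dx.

Δx = (4.5 − 1)/7 = 0.5.
Midpoints: 1.25, 1.75, 2.25, 2.75, 3.25, 3.75, 4.25.
f(1.25) = 2.203125, f(1.75) = 0.609375, f(2.25) = -0.359375, f(2.75) = 0.046875, f(3.25) = 2.578125, f(3.75) = 7.984375, f(4.25) = 17.015625.
Sum = Δx · [f(1.25) + f(1.75) + f(2.25) + ...].
Sum = 15.0390625.

15.0390625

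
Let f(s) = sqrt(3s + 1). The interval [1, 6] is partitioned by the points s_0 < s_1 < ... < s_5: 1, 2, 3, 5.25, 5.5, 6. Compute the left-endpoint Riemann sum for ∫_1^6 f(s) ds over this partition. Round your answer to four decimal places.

14.8757

Subinterval widths: 1, 1, 2.25, 0.25, 0.5.
Left endpoints: 1, 2, 3, 5.25, 5.5.
f(1) ≈ 2.0000, f(2) ≈ 2.6458, f(3) ≈ 3.1623, f(5.25) ≈ 4.0927, f(5.5) ≈ 4.1833.
Sum = Σ Δs_i · f(s_i).
Sum ≈ 14.8757.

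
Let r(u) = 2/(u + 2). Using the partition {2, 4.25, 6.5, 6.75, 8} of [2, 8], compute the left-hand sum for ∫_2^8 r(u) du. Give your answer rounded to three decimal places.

2.190

Subinterval widths: 2.25, 2.25, 0.25, 1.25.
Left endpoints: 2, 4.25, 6.5, 6.75.
r(2) = 0.5, r(4.25) = 0.32, r(6.5) = 4/17, r(6.75) = 8/35.
Sum = Σ Δu_i · r(u_i).
Sum ≈ 2.190.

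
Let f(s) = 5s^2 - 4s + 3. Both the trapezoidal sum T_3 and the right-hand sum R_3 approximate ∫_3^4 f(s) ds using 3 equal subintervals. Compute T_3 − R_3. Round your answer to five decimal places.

-5.16667

T_3 ≈ 50.7592593.
R_3 ≈ 55.9259259.
T_3 − R_3 ≈ -5.16667.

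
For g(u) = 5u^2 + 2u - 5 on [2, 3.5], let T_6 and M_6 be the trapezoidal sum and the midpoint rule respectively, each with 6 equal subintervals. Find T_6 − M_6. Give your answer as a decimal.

0.1171875

T_6 = 58.953125.
M_6 = 58.8359375.
T_6 − M_6 = 0.1171875.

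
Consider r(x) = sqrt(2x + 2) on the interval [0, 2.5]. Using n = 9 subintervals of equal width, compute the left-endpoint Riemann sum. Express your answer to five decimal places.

Δx = (2.5 − 0)/9 = 5/18.
Left endpoints: 0, 5/18, 5/9, 5/6, 10/9, 25/18, 5/3, 35/18, 20/9.
r(0) ≈ 1.41421, r(5/18) ≈ 1.59861, r(5/9) ≈ 1.76383, r(5/6) ≈ 1.91485, r(10/9) ≈ 2.05480, r(25/18) ≈ 2.18581, r(5/3) ≈ 2.30940, r(35/18) ≈ 2.42670, r(20/9) ≈ 2.53859.
Sum = Δx · [r(0) + r(5/18) + r(5/9) + ...].
Sum ≈ 5.05745.

5.05745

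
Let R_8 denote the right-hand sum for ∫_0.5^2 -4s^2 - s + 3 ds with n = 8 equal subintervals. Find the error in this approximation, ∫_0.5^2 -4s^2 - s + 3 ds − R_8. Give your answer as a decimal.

1.58203125

Exact integral: ∫_0.5^2 f(s) ds = -7.875.
R_8 = -9.45703125.
Error = -7.875 − (-9.45703125) = 1.58203125.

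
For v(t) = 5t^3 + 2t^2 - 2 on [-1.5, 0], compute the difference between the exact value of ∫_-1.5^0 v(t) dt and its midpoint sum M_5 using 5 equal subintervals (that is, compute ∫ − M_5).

Exact integral: ∫_-1.5^0 v(t) dt = -7.078125.
M_5 = -6.9740625.
Error = -7.078125 − (-6.9740625) = -0.1040625.

-0.1040625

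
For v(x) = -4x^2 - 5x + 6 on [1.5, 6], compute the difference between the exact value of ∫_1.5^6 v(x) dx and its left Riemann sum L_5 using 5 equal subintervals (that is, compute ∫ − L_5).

-68.445

Exact integral: ∫_1.5^6 v(x) dx = -340.875.
L_5 = -272.43.
Error = -340.875 − (-272.43) = -68.445.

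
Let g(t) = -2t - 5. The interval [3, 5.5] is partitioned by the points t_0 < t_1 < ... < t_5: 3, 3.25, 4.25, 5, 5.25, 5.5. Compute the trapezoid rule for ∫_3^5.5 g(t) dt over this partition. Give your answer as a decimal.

Subinterval widths: 0.25, 1, 0.75, 0.25, 0.25.
g(3) = -11, g(3.25) = -11.5, g(4.25) = -13.5, g(5) = -15, g(5.25) = -15.5, g(5.5) = -16.
On each subinterval the trapezoid contributes (Δt_i/2)·[g(t_{i-1}) + g(t_i)].
Sum = -33.75.

-33.75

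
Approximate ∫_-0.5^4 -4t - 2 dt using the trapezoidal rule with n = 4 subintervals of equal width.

Δt = (4 − (-0.5))/4 = 1.125.
f(-0.5) = 0, f(0.625) = -4.5, f(1.75) = -9, f(2.875) = -13.5, f(4) = -18.
T_4 = (Δt/2)·[f(t_0) + 2f(t_1) + 2f(t_2) + 2f(t_3) + f(t_4)].
Sum = -40.5.

-40.5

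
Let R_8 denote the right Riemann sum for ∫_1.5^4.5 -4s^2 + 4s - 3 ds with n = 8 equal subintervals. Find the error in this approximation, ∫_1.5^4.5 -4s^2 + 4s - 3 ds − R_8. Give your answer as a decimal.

11.53125

Exact integral: ∫_1.5^4.5 f(s) ds = -90.
R_8 = -101.53125.
Error = -90 − (-101.53125) = 11.53125.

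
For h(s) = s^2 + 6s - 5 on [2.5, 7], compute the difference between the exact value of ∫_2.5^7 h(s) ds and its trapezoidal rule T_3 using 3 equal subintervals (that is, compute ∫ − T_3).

-1.6875

Exact integral: ∫_2.5^7 h(s) ds = 214.875.
T_3 = 216.5625.
Error = 214.875 − 216.5625 = -1.6875.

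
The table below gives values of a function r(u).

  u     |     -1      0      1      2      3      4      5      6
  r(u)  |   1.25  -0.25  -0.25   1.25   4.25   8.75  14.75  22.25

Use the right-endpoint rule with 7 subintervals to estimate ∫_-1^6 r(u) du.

Δu = 1.
Sum = 1·[(-0.25) + (-0.25) + 1.25 + 4.25 + 8.75 + 14.75 + 22.25] = 50.75.

50.75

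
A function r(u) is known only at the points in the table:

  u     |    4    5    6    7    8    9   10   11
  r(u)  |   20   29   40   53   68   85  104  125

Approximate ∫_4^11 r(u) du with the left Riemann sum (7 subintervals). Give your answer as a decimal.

399

Δu = 1.
Sum = 1·[20 + 29 + 40 + 53 + 68 + 85 + 104] = 399.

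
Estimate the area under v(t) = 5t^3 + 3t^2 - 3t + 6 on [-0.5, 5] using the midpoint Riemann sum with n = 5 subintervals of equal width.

881.7909375

Δt = (5 − (-0.5))/5 = 1.1.
Midpoints: 0.05, 1.15, 2.25, 3.35, 4.45.
v(0.05) = 5.858125, v(1.15) = 14.121875, v(2.25) = 71.390625, v(3.35) = 217.594375, v(4.45) = 492.663125.
Sum = Δt · [v(0.05) + v(1.15) + v(2.25) + v(3.35) + v(4.45)].
Sum = 881.7909375.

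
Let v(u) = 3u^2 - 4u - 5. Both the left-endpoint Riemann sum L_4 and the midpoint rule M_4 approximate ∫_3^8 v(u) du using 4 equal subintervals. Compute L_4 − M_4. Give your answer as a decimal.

-84.765625

L_4 = 263.28125.
M_4 = 348.046875.
L_4 − M_4 = -84.765625.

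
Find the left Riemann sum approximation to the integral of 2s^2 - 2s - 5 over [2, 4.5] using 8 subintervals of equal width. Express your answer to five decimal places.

22.45117

Δs = (4.5 − 2)/8 = 0.3125.
Left endpoints: 2, 2.3125, 2.625, 2.9375, 3.25, 3.5625, 3.875, 4.1875.
f(2) = -1, f(2.3125) = 1.0703125, f(2.625) = 3.53125, f(2.9375) = 6.3828125, f(3.25) = 9.625, f(3.5625) = 13.2578125, f(3.875) = 17.28125, f(4.1875) = 21.6953125.
Sum = Δs · [f(2) + f(2.3125) + f(2.625) + ...].
Sum ≈ 22.45117.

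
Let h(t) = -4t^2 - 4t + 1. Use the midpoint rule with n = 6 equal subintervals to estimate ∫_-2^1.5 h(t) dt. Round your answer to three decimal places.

-7.770

Δt = (1.5 − (-2))/6 = 7/12.
Midpoints: -41/24, -1.125, -13/24, 1/24, 0.625, 29/24.
h(-41/24) = -553/144, h(-1.125) = 0.4375, h(-13/24) = 287/144, h(1/24) = 119/144, h(0.625) = -3.0625, h(29/24) = -1393/144.
Sum = Δt · [h(-41/24) + h(-1.125) + h(-13/24) + ...].
Sum ≈ -7.770.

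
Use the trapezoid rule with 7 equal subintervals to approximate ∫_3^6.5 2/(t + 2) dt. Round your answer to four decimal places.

1.0623

Δt = (6.5 − 3)/7 = 0.5.
f(3) = 0.4, f(3.5) = 4/11, f(4) = 1/3, f(4.5) = 4/13, f(5) = 2/7, f(5.5) = 4/15, f(6) = 0.25, f(6.5) = 4/17.
T_7 = (Δt/2)·[f(t_0) + 2f(t_1) + ... + 2f(t_{6}) + f(t_7)].
Sum ≈ 1.0623.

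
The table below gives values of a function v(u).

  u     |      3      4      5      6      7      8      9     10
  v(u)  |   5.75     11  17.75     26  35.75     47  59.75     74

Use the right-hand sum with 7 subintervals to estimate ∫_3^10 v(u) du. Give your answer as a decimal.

271.25

Δu = 1.
Sum = 1·[11 + 17.75 + 26 + 35.75 + 47 + 59.75 + 74] = 271.25.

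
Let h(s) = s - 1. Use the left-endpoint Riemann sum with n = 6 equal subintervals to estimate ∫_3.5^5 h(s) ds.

Δs = (5 − 3.5)/6 = 0.25.
Left endpoints: 3.5, 3.75, 4, 4.25, 4.5, 4.75.
h(3.5) = 2.5, h(3.75) = 2.75, h(4) = 3, h(4.25) = 3.25, h(4.5) = 3.5, h(4.75) = 3.75.
Sum = Δs · [h(3.5) + h(3.75) + h(4) + ...].
Sum = 4.6875.

4.6875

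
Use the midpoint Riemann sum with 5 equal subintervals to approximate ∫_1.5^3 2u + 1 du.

Δu = (3 − 1.5)/5 = 0.3.
Midpoints: 1.65, 1.95, 2.25, 2.55, 2.85.
f(1.65) = 4.3, f(1.95) = 4.9, f(2.25) = 5.5, f(2.55) = 6.1, f(2.85) = 6.7.
Sum = Δu · [f(1.65) + f(1.95) + f(2.25) + f(2.55) + f(2.85)].
Sum = 8.25.

8.25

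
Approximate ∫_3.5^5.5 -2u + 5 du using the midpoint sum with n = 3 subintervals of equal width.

Δu = (5.5 − 3.5)/3 = 2/3.
Midpoints: 23/6, 4.5, 31/6.
f(23/6) = -8/3, f(4.5) = -4, f(31/6) = -16/3.
Sum = Δu · [f(23/6) + f(4.5) + f(31/6)].
Sum = -8.

-8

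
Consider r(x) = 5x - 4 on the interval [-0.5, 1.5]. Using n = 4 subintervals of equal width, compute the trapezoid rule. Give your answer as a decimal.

-3

Δx = (1.5 − (-0.5))/4 = 0.5.
r(-0.5) = -6.5, r(0) = -4, r(0.5) = -1.5, r(1) = 1, r(1.5) = 3.5.
T_4 = (Δx/2)·[r(x_0) + 2r(x_1) + 2r(x_2) + 2r(x_3) + r(x_4)].
Sum = -3.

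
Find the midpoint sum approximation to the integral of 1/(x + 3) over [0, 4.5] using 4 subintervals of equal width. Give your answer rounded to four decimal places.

0.9115

Δx = (4.5 − 0)/4 = 1.125.
Midpoints: 0.5625, 1.6875, 2.8125, 3.9375.
f(0.5625) = 16/57, f(1.6875) = 16/75, f(2.8125) = 16/93, f(3.9375) = 16/111.
Sum = Δx · [f(0.5625) + f(1.6875) + f(2.8125) + f(3.9375)].
Sum ≈ 0.9115.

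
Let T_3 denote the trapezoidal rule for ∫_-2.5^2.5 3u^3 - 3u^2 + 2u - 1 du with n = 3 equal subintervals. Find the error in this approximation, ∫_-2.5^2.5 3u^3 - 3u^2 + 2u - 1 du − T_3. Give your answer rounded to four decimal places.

6.9444

Exact integral: ∫_-2.5^2.5 f(u) du = -36.25.
T_3 ≈ -43.194444.
Error ≈ -36.25 − (-43.194444) ≈ 6.9444.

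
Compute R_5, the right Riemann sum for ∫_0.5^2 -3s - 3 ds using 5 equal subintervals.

-10.8

Δs = (2 − 0.5)/5 = 0.3.
Right endpoints: 0.8, 1.1, 1.4, 1.7, 2.
f(0.8) = -5.4, f(1.1) = -6.3, f(1.4) = -7.2, f(1.7) = -8.1, f(2) = -9.
Sum = Δs · [f(0.8) + f(1.1) + f(1.4) + f(1.7) + f(2)].
Sum = -10.8.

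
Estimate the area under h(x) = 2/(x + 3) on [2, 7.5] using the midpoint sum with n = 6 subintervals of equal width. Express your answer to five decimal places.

Δx = (7.5 − 2)/6 = 11/12.
Midpoints: 59/24, 3.375, 103/24, 125/24, 6.125, 169/24.
h(59/24) = 48/131, h(3.375) = 16/51, h(103/24) = 48/175, h(125/24) = 48/197, h(6.125) = 16/73, h(169/24) = 48/241.
Sum = Δx · [h(59/24) + h(3.375) + h(103/24) + ...].
Sum ≈ 1.48172.

1.48172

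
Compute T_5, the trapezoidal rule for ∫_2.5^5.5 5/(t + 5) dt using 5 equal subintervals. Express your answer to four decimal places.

Δt = (5.5 − 2.5)/5 = 0.6.
f(2.5) = 2/3, f(3.1) = 50/81, f(3.7) = 50/87, f(4.3) = 50/93, f(4.9) = 50/99, f(5.5) = 10/21.
T_5 = (Δt/2)·[f(t_0) + 2f(t_1) + ... + 2f(t_{4}) + f(t_5)].
Sum ≈ 1.6837.

1.6837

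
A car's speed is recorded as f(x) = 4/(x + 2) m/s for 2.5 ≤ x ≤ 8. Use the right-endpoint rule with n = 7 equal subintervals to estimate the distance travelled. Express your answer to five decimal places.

3.01004

Δx = (8 − 2.5)/7 = 11/14.
Right endpoints: 23/7, 57/14, 34/7, 79/14, 45/7, 101/14, 8.
f(23/7) = 28/37, f(57/14) = 56/85, f(34/7) = 7/12, f(79/14) = 56/107, f(45/7) = 28/59, f(101/14) = 56/129, f(8) = 0.4.
Sum = Δx · [f(23/7) + f(57/14) + f(34/7) + ...].
Sum ≈ 3.01004.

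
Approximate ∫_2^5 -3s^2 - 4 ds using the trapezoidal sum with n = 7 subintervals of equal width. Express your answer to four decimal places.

-129.2755

Δs = (5 − 2)/7 = 3/7.
f(2) = -16, f(17/7) = -1063/49, f(20/7) = -1396/49, f(23/7) = -1783/49, f(26/7) = -2224/49, f(29/7) = -2719/49, f(32/7) = -3268/49, f(5) = -79.
T_7 = (Δs/2)·[f(s_0) + 2f(s_1) + ... + 2f(s_{6}) + f(s_7)].
Sum ≈ -129.2755.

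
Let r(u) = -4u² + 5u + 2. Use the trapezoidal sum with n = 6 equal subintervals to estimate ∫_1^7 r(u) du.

Δu = (7 − 1)/6 = 1.
r(1) = 3, r(2) = -4, r(3) = -19, r(4) = -42, r(5) = -73, r(6) = -112, r(7) = -159.
T_6 = (Δu/2)·[r(u_0) + 2r(u_1) + ... + 2r(u_{5}) + r(u_6)].
Sum = -328.

-328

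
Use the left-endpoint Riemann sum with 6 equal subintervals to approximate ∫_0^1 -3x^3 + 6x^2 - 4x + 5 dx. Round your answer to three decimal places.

4.340

Δx = (1 − 0)/6 = 1/6.
Left endpoints: 0, 1/6, 1/3, 0.5, 2/3, 5/6.
f(0) = 5, f(1/6) = 323/72, f(1/3) = 38/9, f(0.5) = 4.125, f(2/3) = 37/9, f(5/6) = 295/72.
Sum = Δx · [f(0) + f(1/6) + f(1/3) + ...].
Sum ≈ 4.340.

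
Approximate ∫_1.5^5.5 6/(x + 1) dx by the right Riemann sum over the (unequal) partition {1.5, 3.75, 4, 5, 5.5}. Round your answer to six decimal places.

Subinterval widths: 2.25, 0.25, 1, 0.5.
Right endpoints: 3.75, 4, 5, 5.5.
f(3.75) = 24/19, f(4) = 1.2, f(5) = 1, f(5.5) = 12/13.
Sum = Σ Δx_i · f(x_i).
Sum ≈ 4.603644.

4.603644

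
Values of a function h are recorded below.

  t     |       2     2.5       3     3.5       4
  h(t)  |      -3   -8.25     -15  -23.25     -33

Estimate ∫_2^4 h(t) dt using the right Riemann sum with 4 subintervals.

Δt = 0.5.
Sum = 0.5·[(-8.25) + (-15) + (-23.25) + (-33)] = -39.75.

-39.75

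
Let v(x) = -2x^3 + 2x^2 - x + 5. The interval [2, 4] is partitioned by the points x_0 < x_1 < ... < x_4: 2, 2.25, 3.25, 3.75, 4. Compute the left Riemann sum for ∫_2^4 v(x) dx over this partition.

Subinterval widths: 0.25, 1, 0.5, 0.25.
Left endpoints: 2, 2.25, 3.25, 3.75.
v(2) = -5, v(2.25) = -9.90625, v(3.25) = -45.78125, v(3.75) = -76.09375.
Sum = Σ Δx_i · v(x_i).
Sum = -53.0703125.

-53.0703125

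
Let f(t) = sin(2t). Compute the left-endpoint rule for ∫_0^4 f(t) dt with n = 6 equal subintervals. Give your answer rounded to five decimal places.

Δt = (4 − 0)/6 = 2/3.
Left endpoints: 0, 2/3, 4/3, 2, 8/3, 10/3.
f(0) ≈ 0.00000, f(2/3) ≈ 0.97194, f(4/3) ≈ 0.45727, f(2) ≈ -0.75680, f(8/3) ≈ -0.81333, f(10/3) ≈ 0.37415.
Sum = Δt · [f(0) + f(2/3) + f(4/3) + ...].
Sum ≈ 0.15549.

0.15549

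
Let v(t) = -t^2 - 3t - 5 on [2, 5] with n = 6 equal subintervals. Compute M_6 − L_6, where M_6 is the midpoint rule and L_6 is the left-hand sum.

M_6 = -85.4375.
L_6 = -78.125.
M_6 − L_6 = -7.3125.

-7.3125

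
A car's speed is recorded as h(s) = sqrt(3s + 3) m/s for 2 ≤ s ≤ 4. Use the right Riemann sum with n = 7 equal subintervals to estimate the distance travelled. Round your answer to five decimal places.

7.03389

Δs = (4 − 2)/7 = 2/7.
Right endpoints: 16/7, 18/7, 20/7, 22/7, 24/7, 26/7, 4.
h(16/7) ≈ 3.13961, h(18/7) ≈ 3.27327, h(20/7) ≈ 3.40168, h(22/7) ≈ 3.52542, h(24/7) ≈ 3.64496, h(26/7) ≈ 3.76070, h(4) ≈ 3.87298.
Sum = Δs · [h(16/7) + h(18/7) + h(20/7) + ...].
Sum ≈ 7.03389.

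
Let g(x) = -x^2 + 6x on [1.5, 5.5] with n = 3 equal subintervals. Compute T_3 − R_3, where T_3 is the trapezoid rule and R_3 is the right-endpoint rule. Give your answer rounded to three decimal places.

2.667

T_3 ≈ 28.48148.
R_3 ≈ 25.81481.
T_3 − R_3 ≈ 2.667.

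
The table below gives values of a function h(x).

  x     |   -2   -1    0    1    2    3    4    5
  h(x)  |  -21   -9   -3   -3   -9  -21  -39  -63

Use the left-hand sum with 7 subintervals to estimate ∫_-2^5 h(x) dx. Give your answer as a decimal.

-105

Δx = 1.
Sum = 1·[(-21) + (-9) + (-3) + (-3) + (-9) + (-21) + (-39)] = -105.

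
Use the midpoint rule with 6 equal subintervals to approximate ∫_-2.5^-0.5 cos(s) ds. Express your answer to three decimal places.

Δs = (-0.5 − (-2.5))/6 = 1/3.
Midpoints: -7/3, -2, -5/3, -4/3, -1, -2/3.
f(-7/3) ≈ -0.691, f(-2) ≈ -0.416, f(-5/3) ≈ -0.096, f(-4/3) ≈ 0.235, f(-1) ≈ 0.540, f(-2/3) ≈ 0.786.
Sum = Δs · [f(-7/3) + f(-2) + f(-5/3) + ...].
Sum ≈ 0.120.

0.120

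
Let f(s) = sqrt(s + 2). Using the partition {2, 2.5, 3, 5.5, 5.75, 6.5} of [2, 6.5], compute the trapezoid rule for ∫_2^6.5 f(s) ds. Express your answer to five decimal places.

Subinterval widths: 0.5, 0.5, 2.5, 0.25, 0.75.
f(2) ≈ 2.00000, f(2.5) ≈ 2.12132, f(3) ≈ 2.23607, f(5.5) ≈ 2.73861, f(5.75) ≈ 2.78388, f(6.5) ≈ 2.91548.
On each subinterval the trapezoid contributes (Δs_i/2)·[f(s_{i-1}) + f(s_i)].
Sum ≈ 11.16560.

11.16560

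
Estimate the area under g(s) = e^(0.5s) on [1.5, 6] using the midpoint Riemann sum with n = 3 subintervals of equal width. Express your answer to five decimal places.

35.10842

Δs = (6 − 1.5)/3 = 1.5.
Midpoints: 2.25, 3.75, 5.25.
g(2.25) ≈ 3.08022, g(3.75) ≈ 6.52082, g(5.25) ≈ 13.80457.
Sum = Δs · [g(2.25) + g(3.75) + g(5.25)].
Sum ≈ 35.10842.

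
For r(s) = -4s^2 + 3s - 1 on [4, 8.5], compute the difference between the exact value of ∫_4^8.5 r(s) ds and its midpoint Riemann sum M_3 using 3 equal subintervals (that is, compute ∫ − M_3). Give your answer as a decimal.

-3.375

Exact integral: ∫_4^8.5 r(s) ds = -653.625.
M_3 = -650.25.
Error = -653.625 − (-650.25) = -3.375.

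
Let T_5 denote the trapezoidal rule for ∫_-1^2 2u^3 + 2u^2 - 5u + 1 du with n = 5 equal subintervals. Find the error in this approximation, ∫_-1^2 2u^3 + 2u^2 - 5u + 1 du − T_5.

-0.9

Exact integral: ∫_-1^2 f(u) du = 9.
T_5 = 9.9.
Error = 9 − 9.9 = -0.9.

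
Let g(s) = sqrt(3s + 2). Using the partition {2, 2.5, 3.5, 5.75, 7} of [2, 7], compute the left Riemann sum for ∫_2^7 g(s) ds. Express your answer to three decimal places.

17.936

Subinterval widths: 0.5, 1, 2.25, 1.25.
Left endpoints: 2, 2.5, 3.5, 5.75.
g(2) ≈ 2.828, g(2.5) ≈ 3.082, g(3.5) ≈ 3.536, g(5.75) ≈ 4.387.
Sum = Σ Δs_i · g(s_i).
Sum ≈ 17.936.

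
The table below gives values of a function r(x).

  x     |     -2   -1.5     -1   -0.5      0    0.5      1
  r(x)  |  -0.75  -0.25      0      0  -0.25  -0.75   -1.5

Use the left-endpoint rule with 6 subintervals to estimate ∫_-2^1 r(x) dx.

Δx = 0.5.
Sum = 0.5·[(-0.75) + (-0.25) + 0 + 0 + (-0.25) + (-0.75)] = -1.

-1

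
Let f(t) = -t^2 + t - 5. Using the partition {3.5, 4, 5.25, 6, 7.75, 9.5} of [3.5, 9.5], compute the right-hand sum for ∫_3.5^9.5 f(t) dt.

Subinterval widths: 0.5, 1.25, 0.75, 1.75, 1.75.
Right endpoints: 4, 5.25, 6, 7.75, 9.5.
f(4) = -17, f(5.25) = -27.3125, f(6) = -35, f(7.75) = -57.3125, f(9.5) = -85.75.
Sum = Σ Δt_i · f(t_i).
Sum = -319.25.

-319.25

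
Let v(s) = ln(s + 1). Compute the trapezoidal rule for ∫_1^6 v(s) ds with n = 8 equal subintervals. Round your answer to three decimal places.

Δs = (6 − 1)/8 = 0.625.
v(1) ≈ 0.693, v(1.625) ≈ 0.965, v(2.25) ≈ 1.179, v(2.875) ≈ 1.355, v(3.5) ≈ 1.504, v(4.125) ≈ 1.634, v(4.75) ≈ 1.749, v(5.375) ≈ 1.852, v(6) ≈ 1.946.
T_8 = (Δs/2)·[v(s_0) + 2v(s_1) + ... + 2v(s_{7}) + v(s_8)].
Sum ≈ 7.224.

7.224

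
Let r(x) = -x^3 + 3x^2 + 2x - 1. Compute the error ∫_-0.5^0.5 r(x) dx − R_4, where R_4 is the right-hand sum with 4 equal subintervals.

-0.25

Exact integral: ∫_-0.5^0.5 r(x) dx = -0.75.
R_4 = -0.5.
Error = -0.75 − (-0.5) = -0.25.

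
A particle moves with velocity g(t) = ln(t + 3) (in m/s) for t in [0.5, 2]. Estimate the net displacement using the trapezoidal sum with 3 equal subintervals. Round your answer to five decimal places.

Δt = (2 − 0.5)/3 = 0.5.
g(0.5) ≈ 1.25276, g(1) ≈ 1.38629, g(1.5) ≈ 1.50408, g(2) ≈ 1.60944.
T_3 = (Δt/2)·[g(t_0) + 2g(t_1) + 2g(t_2) + g(t_3)].
Sum ≈ 2.16074.

2.16074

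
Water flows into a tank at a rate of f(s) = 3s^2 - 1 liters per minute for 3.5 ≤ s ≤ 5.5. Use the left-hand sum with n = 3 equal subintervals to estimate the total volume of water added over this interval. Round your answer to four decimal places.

103.9444

Δs = (5.5 − 3.5)/3 = 2/3.
Left endpoints: 3.5, 25/6, 29/6.
f(3.5) = 35.75, f(25/6) = 613/12, f(29/6) = 829/12.
Sum = Δs · [f(3.5) + f(25/6) + f(29/6)].
Sum ≈ 103.9444.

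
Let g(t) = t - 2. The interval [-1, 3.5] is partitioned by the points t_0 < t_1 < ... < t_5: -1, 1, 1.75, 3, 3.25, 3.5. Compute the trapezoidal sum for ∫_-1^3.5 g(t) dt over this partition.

-3.375

Subinterval widths: 2, 0.75, 1.25, 0.25, 0.25.
g(-1) = -3, g(1) = -1, g(1.75) = -0.25, g(3) = 1, g(3.25) = 1.25, g(3.5) = 1.5.
On each subinterval the trapezoid contributes (Δt_i/2)·[g(t_{i-1}) + g(t_i)].
Sum = -3.375.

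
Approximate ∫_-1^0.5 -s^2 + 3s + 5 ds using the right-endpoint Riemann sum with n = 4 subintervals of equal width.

Δs = (0.5 − (-1))/4 = 0.375.
Right endpoints: -0.625, -0.25, 0.125, 0.5.
f(-0.625) = 2.734375, f(-0.25) = 4.1875, f(0.125) = 5.359375, f(0.5) = 6.25.
Sum = Δs · [f(-0.625) + f(-0.25) + f(0.125) + f(0.5)].
Sum = 6.94921875.

6.94921875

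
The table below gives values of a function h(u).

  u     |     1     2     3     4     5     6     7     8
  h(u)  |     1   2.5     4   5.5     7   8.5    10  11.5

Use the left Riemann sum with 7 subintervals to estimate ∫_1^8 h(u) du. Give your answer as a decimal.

Δu = 1.
Sum = 1·[1 + 2.5 + 4 + 5.5 + 7 + 8.5 + 10] = 38.5.

38.5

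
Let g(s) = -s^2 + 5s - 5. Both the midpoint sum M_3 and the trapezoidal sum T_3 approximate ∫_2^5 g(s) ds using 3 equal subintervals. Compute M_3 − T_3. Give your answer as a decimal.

0.75

M_3 = -1.25.
T_3 = -2.
M_3 − T_3 = 0.75.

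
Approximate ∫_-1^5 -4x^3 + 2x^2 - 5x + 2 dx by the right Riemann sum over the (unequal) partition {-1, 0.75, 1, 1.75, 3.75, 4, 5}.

-954.46875

Subinterval widths: 1.75, 0.25, 0.75, 2, 0.25, 1.
Right endpoints: 0.75, 1, 1.75, 3.75, 4, 5.
f(0.75) = -2.3125, f(1) = -5, f(1.75) = -22.0625, f(3.75) = -199.5625, f(4) = -242, f(5) = -473.
Sum = Σ Δx_i · f(x_i).
Sum = -954.46875.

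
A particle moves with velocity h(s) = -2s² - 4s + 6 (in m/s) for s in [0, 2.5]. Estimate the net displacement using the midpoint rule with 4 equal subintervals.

Δs = (2.5 − 0)/4 = 0.625.
Midpoints: 0.3125, 0.9375, 1.5625, 2.1875.
h(0.3125) = 4.5546875, h(0.9375) = 0.4921875, h(1.5625) = -5.1328125, h(2.1875) = -12.3203125.
Sum = Δs · [h(0.3125) + h(0.9375) + h(1.5625) + h(2.1875)].
Sum = -7.75390625.

-7.75390625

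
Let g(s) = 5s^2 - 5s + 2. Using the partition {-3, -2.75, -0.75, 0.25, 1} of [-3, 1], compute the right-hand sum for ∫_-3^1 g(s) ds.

Subinterval widths: 0.25, 2, 1, 0.75.
Right endpoints: -2.75, -0.75, 0.25, 1.
g(-2.75) = 53.5625, g(-0.75) = 8.5625, g(0.25) = 1.0625, g(1) = 2.
Sum = Σ Δs_i · g(s_i).
Sum = 33.078125.

33.078125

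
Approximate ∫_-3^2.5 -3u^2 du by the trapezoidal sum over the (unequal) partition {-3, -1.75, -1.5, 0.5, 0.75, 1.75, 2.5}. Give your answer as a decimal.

-48.328125

Subinterval widths: 1.25, 0.25, 2, 0.25, 1, 0.75.
f(-3) = -27, f(-1.75) = -9.1875, f(-1.5) = -6.75, f(0.5) = -0.75, f(0.75) = -1.6875, f(1.75) = -9.1875, f(2.5) = -18.75.
On each subinterval the trapezoid contributes (Δu_i/2)·[f(u_{i-1}) + f(u_i)].
Sum = -48.328125.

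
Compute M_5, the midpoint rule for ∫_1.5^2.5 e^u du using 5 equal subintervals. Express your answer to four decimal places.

7.6880

Δu = (2.5 − 1.5)/5 = 0.2.
Midpoints: 1.6, 1.8, 2, 2.2, 2.4.
f(1.6) ≈ 4.9530, f(1.8) ≈ 6.0496, f(2) ≈ 7.3891, f(2.2) ≈ 9.0250, f(2.4) ≈ 11.0232.
Sum = Δu · [f(1.6) + f(1.8) + f(2) + f(2.2) + f(2.4)].
Sum ≈ 7.6880.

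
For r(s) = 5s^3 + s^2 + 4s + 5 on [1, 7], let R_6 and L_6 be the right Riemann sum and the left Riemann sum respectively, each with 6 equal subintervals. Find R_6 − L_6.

1782

R_6 = 4192.
L_6 = 2410.
R_6 − L_6 = 1782.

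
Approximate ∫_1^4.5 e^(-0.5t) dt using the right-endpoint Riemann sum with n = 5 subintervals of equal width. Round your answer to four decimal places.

Δt = (4.5 − 1)/5 = 0.7.
Right endpoints: 1.7, 2.4, 3.1, 3.8, 4.5.
f(1.7) ≈ 0.4274, f(2.4) ≈ 0.3012, f(3.1) ≈ 0.2122, f(3.8) ≈ 0.1496, f(4.5) ≈ 0.1054.
Sum = Δt · [f(1.7) + f(2.4) + f(3.1) + f(3.8) + f(4.5)].
Sum ≈ 0.8371.

0.8371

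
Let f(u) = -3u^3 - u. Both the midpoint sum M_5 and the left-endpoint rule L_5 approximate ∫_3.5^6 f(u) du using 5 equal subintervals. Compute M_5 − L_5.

-123.7890625

M_5 = -869.1015625.
L_5 = -745.3125.
M_5 − L_5 = -123.7890625.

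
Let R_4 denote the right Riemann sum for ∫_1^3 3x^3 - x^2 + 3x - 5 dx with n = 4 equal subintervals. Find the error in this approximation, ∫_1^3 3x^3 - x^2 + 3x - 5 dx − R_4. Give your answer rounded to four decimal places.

Exact integral: ∫_1^3 f(x) dx ≈ 53.333333.
R_4 = 73.75.
Error ≈ 53.333333 − 73.75 ≈ -20.4167.

-20.4167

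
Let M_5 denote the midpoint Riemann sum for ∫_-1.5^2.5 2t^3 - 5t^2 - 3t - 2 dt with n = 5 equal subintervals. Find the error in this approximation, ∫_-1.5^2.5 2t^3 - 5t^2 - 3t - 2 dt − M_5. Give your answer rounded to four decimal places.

Exact integral: ∫_-1.5^2.5 f(t) dt ≈ -28.666667.
M_5 = -28.24.
Error ≈ -28.666667 − (-28.24) ≈ -0.4267.

-0.4267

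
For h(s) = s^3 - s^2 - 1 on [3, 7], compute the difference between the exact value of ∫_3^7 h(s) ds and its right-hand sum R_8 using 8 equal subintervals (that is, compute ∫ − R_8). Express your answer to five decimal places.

-71.33333

Exact integral: ∫_3^7 h(s) ds ≈ 470.6666667.
R_8 = 542.
Error ≈ 470.6666667 − 542 ≈ -71.33333.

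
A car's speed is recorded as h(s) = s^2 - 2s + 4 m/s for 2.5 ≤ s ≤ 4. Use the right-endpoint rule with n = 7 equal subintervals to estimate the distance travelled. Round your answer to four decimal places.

Δs = (4 − 2.5)/7 = 3/14.
Right endpoints: 19/7, 41/14, 22/7, 47/14, 25/7, 53/14, 4.
h(19/7) = 291/49, h(41/14) = 1317/196, h(22/7) = 372/49, h(47/14) = 1677/196, h(25/7) = 471/49, h(53/14) = 2109/196, h(4) = 12.
Sum = Δs · [h(19/7) + h(41/14) + h(22/7) + ...].
Sum ≈ 13.1097.

13.1097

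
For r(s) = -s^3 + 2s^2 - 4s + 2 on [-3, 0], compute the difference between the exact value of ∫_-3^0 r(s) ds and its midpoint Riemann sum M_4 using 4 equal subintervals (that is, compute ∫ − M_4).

Exact integral: ∫_-3^0 r(s) ds = 62.25.
M_4 = 61.3359375.
Error = 62.25 − 61.3359375 = 0.9140625.

0.9140625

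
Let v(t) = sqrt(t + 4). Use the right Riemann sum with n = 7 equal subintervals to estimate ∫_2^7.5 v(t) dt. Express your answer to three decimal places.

Δt = (7.5 − 2)/7 = 11/14.
Right endpoints: 39/14, 25/7, 61/14, 36/7, 83/14, 47/7, 7.5.
v(39/14) ≈ 2.605, v(25/7) ≈ 2.752, v(61/14) ≈ 2.891, v(36/7) ≈ 3.024, v(83/14) ≈ 3.151, v(47/7) ≈ 3.273, v(7.5) ≈ 3.391.
Sum = Δt · [v(39/14) + v(25/7) + v(61/14) + ...].
Sum ≈ 16.568.

16.568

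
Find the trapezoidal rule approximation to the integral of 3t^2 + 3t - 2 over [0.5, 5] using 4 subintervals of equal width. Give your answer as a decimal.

155.84765625

Δt = (5 − 0.5)/4 = 1.125.
f(0.5) = 0.25, f(1.625) = 10.796875, f(2.75) = 28.9375, f(3.875) = 54.671875, f(5) = 88.
T_4 = (Δt/2)·[f(t_0) + 2f(t_1) + 2f(t_2) + 2f(t_3) + f(t_4)].
Sum = 155.84765625.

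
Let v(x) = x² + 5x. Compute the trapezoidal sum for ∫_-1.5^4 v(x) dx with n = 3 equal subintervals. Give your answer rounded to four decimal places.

59.9144

Δx = (4 − (-1.5))/3 = 11/6.
v(-1.5) = -5.25, v(1/3) = 16/9, v(13/6) = 559/36, v(4) = 36.
T_3 = (Δx/2)·[v(x_0) + 2v(x_1) + 2v(x_2) + v(x_3)].
Sum ≈ 59.9144.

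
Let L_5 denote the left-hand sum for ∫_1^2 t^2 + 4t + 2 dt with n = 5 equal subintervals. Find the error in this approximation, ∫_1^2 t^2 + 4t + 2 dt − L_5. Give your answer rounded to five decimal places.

0.69333

Exact integral: ∫_1^2 f(t) dt ≈ 10.3333333.
L_5 = 9.64.
Error ≈ 10.3333333 − 9.64 ≈ 0.69333.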